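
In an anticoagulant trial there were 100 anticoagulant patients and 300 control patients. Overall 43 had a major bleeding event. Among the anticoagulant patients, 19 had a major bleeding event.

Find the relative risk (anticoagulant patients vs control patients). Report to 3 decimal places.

anticoagulant patients without the outcome: 100 − 19 = 81
control patients with the outcome: 43 − 19 = 24
control patients without the outcome: 300 − 24 = 276
risk, anticoagulant patients = 19/100 = 0.1900
risk, control patients = 24/300 = 0.0800
RR = 0.1900 / 0.0800 = 2.375

2.375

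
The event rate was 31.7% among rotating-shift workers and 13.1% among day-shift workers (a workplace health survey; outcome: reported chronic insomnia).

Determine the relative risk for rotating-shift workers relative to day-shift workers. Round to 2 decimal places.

RR = 0.3170 / 0.1310 = 2.42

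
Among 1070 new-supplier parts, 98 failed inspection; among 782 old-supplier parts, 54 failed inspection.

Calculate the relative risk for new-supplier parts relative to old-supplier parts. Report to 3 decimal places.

RR ≈ 1.326

risk, new-supplier parts = 98/1070 = 0.0916
risk, old-supplier parts = 54/782 = 0.0691
RR = 0.0916 / 0.0691 = 1.326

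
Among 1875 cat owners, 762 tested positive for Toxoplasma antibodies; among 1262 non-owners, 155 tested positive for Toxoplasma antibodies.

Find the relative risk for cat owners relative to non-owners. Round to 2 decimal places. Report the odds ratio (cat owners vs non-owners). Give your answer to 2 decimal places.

risk, cat owners = 762/1875 = 0.4064
risk, non-owners = 155/1262 = 0.1228
RR = 0.4064 / 0.1228 = 3.31
OR = (762 × 1107) / (1113 × 155) = 843534/172515 ≈ 4.89

RR = 3.31; OR = 4.89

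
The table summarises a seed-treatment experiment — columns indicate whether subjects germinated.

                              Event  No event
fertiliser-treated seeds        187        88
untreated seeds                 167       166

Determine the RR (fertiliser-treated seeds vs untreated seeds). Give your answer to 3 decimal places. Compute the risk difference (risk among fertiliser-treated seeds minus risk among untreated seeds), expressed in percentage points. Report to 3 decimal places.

RR = 1.356; RD = 17.850

risk, fertiliser-treated seeds = 187/275 = 0.6800
risk, untreated seeds = 167/333 = 0.5015
RR = 0.6800 / 0.5015 = 1.356
risk difference = 0.6800 − 0.5015 = 0.1785 → 17.850 percentage points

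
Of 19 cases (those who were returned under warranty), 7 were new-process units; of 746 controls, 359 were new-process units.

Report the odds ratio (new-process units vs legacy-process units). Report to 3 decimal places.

0.629

odds, new-process units = 7/359 = 0.01950
odds, legacy-process units = 12/387 = 0.03101
OR = 0.01950 / 0.03101 = 0.629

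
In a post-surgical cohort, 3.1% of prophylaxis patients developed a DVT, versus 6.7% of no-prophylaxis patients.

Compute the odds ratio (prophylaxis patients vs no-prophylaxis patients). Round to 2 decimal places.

odds, prophylaxis patients = 0.03100/0.96900 = 0.03199
odds, no-prophylaxis patients = 0.06700/0.93300 = 0.07181
OR = 0.03199 / 0.07181 = 0.45

OR ≈ 0.45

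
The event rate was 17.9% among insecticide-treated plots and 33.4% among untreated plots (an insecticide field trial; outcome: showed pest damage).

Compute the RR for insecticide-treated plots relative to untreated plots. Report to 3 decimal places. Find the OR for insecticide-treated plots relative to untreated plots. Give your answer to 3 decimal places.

RR = 0.1790 / 0.3340 = 0.536
odds, insecticide-treated plots = 0.1790/0.8210 = 0.2180
odds, untreated plots = 0.3340/0.6660 = 0.5015
OR = 0.2180 / 0.5015 = 0.435

RR = 0.536; OR = 0.435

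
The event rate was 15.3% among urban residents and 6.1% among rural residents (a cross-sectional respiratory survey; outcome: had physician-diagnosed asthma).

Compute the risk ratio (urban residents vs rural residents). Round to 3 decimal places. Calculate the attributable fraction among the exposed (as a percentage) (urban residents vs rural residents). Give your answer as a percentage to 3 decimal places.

RR = 2.508; AR% = 60.131%

RR = 0.1530 / 0.0610 = 2.508
AR% = (0.1530 − 0.0610) / 0.1530 = 0.6013 → 60.131%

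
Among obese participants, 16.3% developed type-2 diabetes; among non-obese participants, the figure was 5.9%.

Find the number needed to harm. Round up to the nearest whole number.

10

absolute risk difference = 0.104000
1 / 0.104000 = 9.615 → round up → 10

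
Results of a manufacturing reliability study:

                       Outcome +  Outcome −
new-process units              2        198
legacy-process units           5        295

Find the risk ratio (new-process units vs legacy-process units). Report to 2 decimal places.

risk, new-process units = 2/200 = 0.01000
risk, legacy-process units = 5/300 = 0.01667
RR = 0.01000 / 0.01667 = 0.60

0.60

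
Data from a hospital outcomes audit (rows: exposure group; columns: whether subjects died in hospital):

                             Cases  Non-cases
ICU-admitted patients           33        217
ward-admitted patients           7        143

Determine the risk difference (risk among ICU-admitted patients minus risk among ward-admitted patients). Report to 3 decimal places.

RD ≈ 0.085

risk, ICU-admitted patients = 33/250 = 0.13200
risk, ward-admitted patients = 7/150 = 0.04667
risk difference = 0.13200 − 0.04667 = 0.085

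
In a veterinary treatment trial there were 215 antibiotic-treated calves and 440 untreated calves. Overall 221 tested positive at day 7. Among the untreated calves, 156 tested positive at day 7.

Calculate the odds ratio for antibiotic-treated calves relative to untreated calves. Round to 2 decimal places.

antibiotic-treated calves with the outcome: 221 − 156 = 65
antibiotic-treated calves without the outcome: 215 − 65 = 150
untreated calves without the outcome: 440 − 156 = 284
OR = (65 × 284) / (150 × 156) = 18460/23400 ≈ 0.79

0.79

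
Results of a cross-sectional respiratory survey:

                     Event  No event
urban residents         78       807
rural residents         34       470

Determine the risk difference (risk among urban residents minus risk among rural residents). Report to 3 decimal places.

0.021

risk, urban residents = 78/885 = 0.0881
risk, rural residents = 34/504 = 0.0675
risk difference = 0.0881 − 0.0675 = 0.021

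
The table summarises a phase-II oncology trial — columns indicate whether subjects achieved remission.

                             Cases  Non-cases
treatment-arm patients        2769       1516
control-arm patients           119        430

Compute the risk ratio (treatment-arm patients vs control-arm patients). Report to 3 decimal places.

risk, treatment-arm patients = 2769/4285 = 0.6462
risk, control-arm patients = 119/549 = 0.2168
RR = 0.6462 / 0.2168 = 2.981

RR = 2.981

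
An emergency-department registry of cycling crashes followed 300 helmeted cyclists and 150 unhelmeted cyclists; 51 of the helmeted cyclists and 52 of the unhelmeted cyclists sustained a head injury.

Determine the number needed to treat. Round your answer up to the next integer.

risk, helmeted cyclists = 51/300 = 0.170000
risk, unhelmeted cyclists = 52/150 = 0.346667
absolute risk difference = 0.176667
1 / 0.176667 = 5.660 → round up → 6

NNT ≈ 6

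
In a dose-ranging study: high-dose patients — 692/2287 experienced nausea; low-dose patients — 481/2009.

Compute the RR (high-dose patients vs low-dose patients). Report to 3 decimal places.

RR = 1.264

risk, high-dose patients = 692/2287 = 0.3026
risk, low-dose patients = 481/2009 = 0.2394
RR = 0.3026 / 0.2394 = 1.264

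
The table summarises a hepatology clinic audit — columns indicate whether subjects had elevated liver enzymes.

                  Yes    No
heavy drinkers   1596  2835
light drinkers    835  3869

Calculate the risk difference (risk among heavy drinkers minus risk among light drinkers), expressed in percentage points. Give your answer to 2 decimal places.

RD: 18.27

risk, heavy drinkers = 1596/4431 = 0.3602
risk, light drinkers = 835/4704 = 0.1775
risk difference = 0.3602 − 0.1775 = 0.1827 → 18.27 percentage points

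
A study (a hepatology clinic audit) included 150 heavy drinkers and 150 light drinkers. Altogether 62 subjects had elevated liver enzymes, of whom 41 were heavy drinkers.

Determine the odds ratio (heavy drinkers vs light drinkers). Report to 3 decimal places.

heavy drinkers without the outcome: 150 − 41 = 109
light drinkers with the outcome: 62 − 41 = 21
light drinkers without the outcome: 150 − 21 = 129
OR = (41 × 129) / (109 × 21) = 5289/2289 ≈ 2.311

2.311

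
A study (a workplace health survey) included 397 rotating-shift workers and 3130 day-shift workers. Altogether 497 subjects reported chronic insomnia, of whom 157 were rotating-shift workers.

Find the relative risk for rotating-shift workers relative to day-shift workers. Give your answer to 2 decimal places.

RR = 3.64

rotating-shift workers without the outcome: 397 − 157 = 240
day-shift workers with the outcome: 497 − 157 = 340
day-shift workers without the outcome: 3130 − 340 = 2790
risk, rotating-shift workers = 157/397 = 0.3955
risk, day-shift workers = 340/3130 = 0.1086
RR = 0.3955 / 0.1086 = 3.64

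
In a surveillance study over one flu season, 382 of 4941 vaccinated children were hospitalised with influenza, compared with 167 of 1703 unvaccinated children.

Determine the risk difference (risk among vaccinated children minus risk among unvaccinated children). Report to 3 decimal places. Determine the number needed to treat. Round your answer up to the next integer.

risk, vaccinated children = 382/4941 = 0.0773
risk, unvaccinated children = 167/1703 = 0.0981
risk difference = 0.0773 − 0.0981 = -0.021
absolute risk difference = 0.020750
1 / 0.020750 = 48.193 → round up → 49

RD = -0.021; NNT = 49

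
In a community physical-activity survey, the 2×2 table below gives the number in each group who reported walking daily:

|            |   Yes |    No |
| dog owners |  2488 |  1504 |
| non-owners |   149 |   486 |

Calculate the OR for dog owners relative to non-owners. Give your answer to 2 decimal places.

5.40

odds, dog owners = 2488/1504 = 1.6543
odds, non-owners = 149/486 = 0.3066
OR = 1.6543 / 0.3066 = 5.40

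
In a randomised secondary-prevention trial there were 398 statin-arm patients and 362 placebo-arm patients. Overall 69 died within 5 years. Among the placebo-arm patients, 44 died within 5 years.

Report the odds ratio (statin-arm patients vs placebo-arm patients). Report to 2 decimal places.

0.48

statin-arm patients with the outcome: 69 − 44 = 25
statin-arm patients without the outcome: 398 − 25 = 373
placebo-arm patients without the outcome: 362 − 44 = 318
OR = (25 × 318) / (373 × 44) = 7950/16412 ≈ 0.48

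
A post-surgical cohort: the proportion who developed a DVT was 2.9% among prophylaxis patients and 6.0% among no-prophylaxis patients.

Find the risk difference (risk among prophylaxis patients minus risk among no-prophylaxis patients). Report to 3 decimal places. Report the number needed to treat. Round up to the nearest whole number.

risk difference = 0.02900 − 0.06000 = -0.031
absolute risk difference = 0.031000
1 / 0.031000 = 32.258 → round up → 33

RD = -0.031; NNT = 33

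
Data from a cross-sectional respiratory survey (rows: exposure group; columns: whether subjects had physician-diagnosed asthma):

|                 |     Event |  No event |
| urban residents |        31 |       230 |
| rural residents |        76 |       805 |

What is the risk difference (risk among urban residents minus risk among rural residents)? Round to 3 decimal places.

0.033

risk, urban residents = 31/261 = 0.1188
risk, rural residents = 76/881 = 0.0863
risk difference = 0.1188 − 0.0863 = 0.033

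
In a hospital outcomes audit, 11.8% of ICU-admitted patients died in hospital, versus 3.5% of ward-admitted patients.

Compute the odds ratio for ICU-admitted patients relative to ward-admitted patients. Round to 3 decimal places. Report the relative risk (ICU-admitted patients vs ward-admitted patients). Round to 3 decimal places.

odds, ICU-admitted patients = 0.11800/0.88200 = 0.13379
odds, ward-admitted patients = 0.03500/0.96500 = 0.03627
OR = 0.13379 / 0.03627 = 3.689
RR = 0.11800 / 0.03500 = 3.371

OR = 3.689; RR = 3.371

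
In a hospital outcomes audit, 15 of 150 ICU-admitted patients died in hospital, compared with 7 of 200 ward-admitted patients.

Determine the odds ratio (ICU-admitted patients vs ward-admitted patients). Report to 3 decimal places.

odds, ICU-admitted patients = 15/135 = 0.11111
odds, ward-admitted patients = 7/193 = 0.03627
OR = 0.11111 / 0.03627 = 3.063

3.063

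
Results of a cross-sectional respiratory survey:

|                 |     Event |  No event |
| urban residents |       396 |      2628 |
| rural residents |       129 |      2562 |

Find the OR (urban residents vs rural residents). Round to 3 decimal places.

OR = (396 × 2562) / (2628 × 129) = 1014552/339012 ≈ 2.993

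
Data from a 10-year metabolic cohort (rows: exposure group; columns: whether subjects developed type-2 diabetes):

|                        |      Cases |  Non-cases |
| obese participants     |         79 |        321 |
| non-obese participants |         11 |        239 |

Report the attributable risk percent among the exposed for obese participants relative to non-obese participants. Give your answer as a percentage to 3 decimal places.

risk, obese participants = 79/400 = 0.19750
risk, non-obese participants = 11/250 = 0.04400
AR% = (0.19750 − 0.04400) / 0.19750 = 0.7772 → 77.722%

AR%: 77.722%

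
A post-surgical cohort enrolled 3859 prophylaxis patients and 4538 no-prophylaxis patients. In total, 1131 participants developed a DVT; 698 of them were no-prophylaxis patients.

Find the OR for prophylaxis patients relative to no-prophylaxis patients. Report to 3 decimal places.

OR ≈ 0.695

prophylaxis patients with the outcome: 1131 − 698 = 433
prophylaxis patients without the outcome: 3859 − 433 = 3426
no-prophylaxis patients without the outcome: 4538 − 698 = 3840
odds, prophylaxis patients = 433/3426 = 0.1264
odds, no-prophylaxis patients = 698/3840 = 0.1818
OR = 0.1264 / 0.1818 = 0.695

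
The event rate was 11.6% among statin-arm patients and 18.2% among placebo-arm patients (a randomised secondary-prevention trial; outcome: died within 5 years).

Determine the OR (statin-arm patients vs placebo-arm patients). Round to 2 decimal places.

odds, statin-arm patients = 0.1160/0.8840 = 0.1312
odds, placebo-arm patients = 0.1820/0.8180 = 0.2225
OR = 0.1312 / 0.2225 = 0.59

0.59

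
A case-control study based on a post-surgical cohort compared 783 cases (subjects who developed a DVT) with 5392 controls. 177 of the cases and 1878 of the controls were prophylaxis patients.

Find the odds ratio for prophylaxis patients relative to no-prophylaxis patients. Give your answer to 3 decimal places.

OR = (177 × 3514) / (1878 × 606) = 621978/1138068 ≈ 0.547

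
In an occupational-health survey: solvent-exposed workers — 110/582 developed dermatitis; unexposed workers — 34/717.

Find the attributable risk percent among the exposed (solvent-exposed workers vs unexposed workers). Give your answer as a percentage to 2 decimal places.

risk, solvent-exposed workers = 110/582 = 0.18900
risk, unexposed workers = 34/717 = 0.04742
AR% = (0.18900 − 0.04742) / 0.18900 = 0.7491 → 74.91%

AR% = 74.91%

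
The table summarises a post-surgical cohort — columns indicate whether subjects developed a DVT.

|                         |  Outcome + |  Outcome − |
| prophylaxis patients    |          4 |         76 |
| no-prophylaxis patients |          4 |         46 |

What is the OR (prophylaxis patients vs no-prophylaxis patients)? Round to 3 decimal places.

OR = (4 × 46) / (76 × 4) = 184/304 ≈ 0.605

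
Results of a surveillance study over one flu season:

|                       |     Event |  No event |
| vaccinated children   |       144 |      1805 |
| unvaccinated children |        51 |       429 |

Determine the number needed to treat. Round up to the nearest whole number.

31

risk, vaccinated children = 144/1949 = 0.073884
risk, unvaccinated children = 51/480 = 0.106250
absolute risk difference = 0.032366
1 / 0.032366 = 30.897 → round up → 31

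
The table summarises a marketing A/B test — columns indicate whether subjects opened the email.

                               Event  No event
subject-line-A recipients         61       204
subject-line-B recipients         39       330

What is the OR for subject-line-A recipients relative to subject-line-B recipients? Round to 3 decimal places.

OR = (61 × 330) / (204 × 39) = 20130/7956 ≈ 2.530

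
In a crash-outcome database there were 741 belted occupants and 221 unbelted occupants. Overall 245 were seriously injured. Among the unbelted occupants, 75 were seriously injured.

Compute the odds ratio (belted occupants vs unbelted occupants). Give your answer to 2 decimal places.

belted occupants with the outcome: 245 − 75 = 170
belted occupants without the outcome: 741 − 170 = 571
unbelted occupants without the outcome: 221 − 75 = 146
odds, belted occupants = 170/571 = 0.2977
odds, unbelted occupants = 75/146 = 0.5137
OR = 0.2977 / 0.5137 = 0.58

0.58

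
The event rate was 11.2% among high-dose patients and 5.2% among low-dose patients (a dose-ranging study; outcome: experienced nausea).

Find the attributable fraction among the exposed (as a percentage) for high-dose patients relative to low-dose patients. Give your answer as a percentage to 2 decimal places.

AR% = (0.1120 − 0.0520) / 0.1120 = 0.5357 → 53.57%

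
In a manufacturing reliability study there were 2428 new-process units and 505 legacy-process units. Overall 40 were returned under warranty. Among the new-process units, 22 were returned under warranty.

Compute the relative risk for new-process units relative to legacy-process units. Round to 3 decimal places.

RR ≈ 0.254

new-process units without the outcome: 2428 − 22 = 2406
legacy-process units with the outcome: 40 − 22 = 18
legacy-process units without the outcome: 505 − 18 = 487
risk, new-process units = 22/2428 = 0.00906
risk, legacy-process units = 18/505 = 0.03564
RR = 0.00906 / 0.03564 = 0.254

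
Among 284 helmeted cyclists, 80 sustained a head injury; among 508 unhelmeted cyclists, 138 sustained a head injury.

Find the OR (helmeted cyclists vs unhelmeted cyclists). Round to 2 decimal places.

OR = (80 × 370) / (204 × 138) = 29600/28152 ≈ 1.05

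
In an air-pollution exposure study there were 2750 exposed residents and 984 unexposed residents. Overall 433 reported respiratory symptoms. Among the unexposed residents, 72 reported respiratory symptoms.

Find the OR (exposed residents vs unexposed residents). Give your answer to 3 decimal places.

1.914

exposed residents with the outcome: 433 − 72 = 361
exposed residents without the outcome: 2750 − 361 = 2389
unexposed residents without the outcome: 984 − 72 = 912
OR = (361 × 912) / (2389 × 72) = 329232/172008 ≈ 1.914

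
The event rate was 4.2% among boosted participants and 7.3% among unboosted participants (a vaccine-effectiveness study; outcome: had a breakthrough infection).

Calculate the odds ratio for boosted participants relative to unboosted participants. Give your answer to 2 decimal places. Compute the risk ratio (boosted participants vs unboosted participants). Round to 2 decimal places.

OR = 0.56; RR = 0.58

odds, boosted participants = 0.04200/0.95800 = 0.04384
odds, unboosted participants = 0.07300/0.92700 = 0.07875
OR = 0.04384 / 0.07875 = 0.56
RR = 0.04200 / 0.07300 = 0.58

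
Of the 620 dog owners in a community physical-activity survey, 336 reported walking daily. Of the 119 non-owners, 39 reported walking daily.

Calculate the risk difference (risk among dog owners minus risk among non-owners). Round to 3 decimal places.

RD: 0.214

risk, dog owners = 336/620 = 0.5419
risk, non-owners = 39/119 = 0.3277
risk difference = 0.5419 − 0.3277 = 0.214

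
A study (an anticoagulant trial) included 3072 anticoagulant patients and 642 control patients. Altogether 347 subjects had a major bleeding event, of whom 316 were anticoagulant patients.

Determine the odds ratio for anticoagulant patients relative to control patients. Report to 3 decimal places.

OR ≈ 2.260

anticoagulant patients without the outcome: 3072 − 316 = 2756
control patients with the outcome: 347 − 316 = 31
control patients without the outcome: 642 − 31 = 611
OR = (316 × 611) / (2756 × 31) = 193076/85436 ≈ 2.260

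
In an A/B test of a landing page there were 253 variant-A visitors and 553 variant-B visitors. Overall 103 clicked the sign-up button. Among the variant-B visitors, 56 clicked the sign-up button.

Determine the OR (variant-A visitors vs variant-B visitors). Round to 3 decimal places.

OR ≈ 2.025

variant-A visitors with the outcome: 103 − 56 = 47
variant-A visitors without the outcome: 253 − 47 = 206
variant-B visitors without the outcome: 553 − 56 = 497
OR = (47 × 497) / (206 × 56) = 23359/11536 ≈ 2.025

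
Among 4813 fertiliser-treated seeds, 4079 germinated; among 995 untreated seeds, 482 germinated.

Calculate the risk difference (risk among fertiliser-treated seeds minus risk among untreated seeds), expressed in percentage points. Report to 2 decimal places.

risk, fertiliser-treated seeds = 4079/4813 = 0.8475
risk, untreated seeds = 482/995 = 0.4844
risk difference = 0.8475 − 0.4844 = 0.3631 → 36.31 percentage points

36.31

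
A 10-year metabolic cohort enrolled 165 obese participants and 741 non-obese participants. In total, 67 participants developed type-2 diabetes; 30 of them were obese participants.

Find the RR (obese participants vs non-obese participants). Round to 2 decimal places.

RR = 3.64

obese participants without the outcome: 165 − 30 = 135
non-obese participants with the outcome: 67 − 30 = 37
non-obese participants without the outcome: 741 − 37 = 704
risk, obese participants = 30/165 = 0.18182
risk, non-obese participants = 37/741 = 0.04993
RR = 0.18182 / 0.04993 = 3.64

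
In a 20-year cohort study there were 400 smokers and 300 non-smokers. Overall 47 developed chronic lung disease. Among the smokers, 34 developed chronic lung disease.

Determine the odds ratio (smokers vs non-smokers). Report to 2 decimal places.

2.05

smokers without the outcome: 400 − 34 = 366
non-smokers with the outcome: 47 − 34 = 13
non-smokers without the outcome: 300 − 13 = 287
odds, smokers = 34/366 = 0.09290
odds, non-smokers = 13/287 = 0.04530
OR = 0.09290 / 0.04530 = 2.05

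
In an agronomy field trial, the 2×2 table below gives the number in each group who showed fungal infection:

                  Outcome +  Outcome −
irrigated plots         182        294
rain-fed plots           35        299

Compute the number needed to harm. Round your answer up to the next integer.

risk, irrigated plots = 182/476 = 0.382353
risk, rain-fed plots = 35/334 = 0.104790
absolute risk difference = 0.277563
1 / 0.277563 = 3.603 → round up → 4

NNH = 4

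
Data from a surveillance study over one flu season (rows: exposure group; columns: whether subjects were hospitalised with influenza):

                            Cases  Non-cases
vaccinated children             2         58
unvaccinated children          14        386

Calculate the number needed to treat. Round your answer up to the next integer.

risk, vaccinated children = 2/60 = 0.033333
risk, unvaccinated children = 14/400 = 0.035000
absolute risk difference = 0.001667
1 / 0.001667 = 599.880 → round up → 600

600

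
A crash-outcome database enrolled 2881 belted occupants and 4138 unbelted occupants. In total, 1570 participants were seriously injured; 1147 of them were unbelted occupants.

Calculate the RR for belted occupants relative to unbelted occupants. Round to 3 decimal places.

belted occupants with the outcome: 1570 − 1147 = 423
belted occupants without the outcome: 2881 − 423 = 2458
unbelted occupants without the outcome: 4138 − 1147 = 2991
risk, belted occupants = 423/2881 = 0.1468
risk, unbelted occupants = 1147/4138 = 0.2772
RR = 0.1468 / 0.2772 = 0.530

0.530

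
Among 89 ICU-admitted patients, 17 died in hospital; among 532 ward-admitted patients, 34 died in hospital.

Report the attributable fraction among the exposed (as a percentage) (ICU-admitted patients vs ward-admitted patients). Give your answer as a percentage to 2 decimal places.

risk, ICU-admitted patients = 17/89 = 0.1910
risk, ward-admitted patients = 34/532 = 0.0639
AR% = (0.1910 − 0.0639) / 0.1910 = 0.6654 → 66.54%

66.54%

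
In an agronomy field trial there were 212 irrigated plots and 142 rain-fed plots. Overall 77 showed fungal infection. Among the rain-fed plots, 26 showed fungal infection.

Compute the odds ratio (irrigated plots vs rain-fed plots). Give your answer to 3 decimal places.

1.413

irrigated plots with the outcome: 77 − 26 = 51
irrigated plots without the outcome: 212 − 51 = 161
rain-fed plots without the outcome: 142 − 26 = 116
OR = (51 × 116) / (161 × 26) = 5916/4186 ≈ 1.413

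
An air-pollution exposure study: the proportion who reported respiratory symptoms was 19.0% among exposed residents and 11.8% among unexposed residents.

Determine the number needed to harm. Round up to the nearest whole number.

absolute risk difference = 0.072000
1 / 0.072000 = 13.889 → round up → 14

14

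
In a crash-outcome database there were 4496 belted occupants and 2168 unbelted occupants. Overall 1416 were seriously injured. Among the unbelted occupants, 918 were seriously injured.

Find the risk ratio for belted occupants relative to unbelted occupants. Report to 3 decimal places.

belted occupants with the outcome: 1416 − 918 = 498
belted occupants without the outcome: 4496 − 498 = 3998
unbelted occupants without the outcome: 2168 − 918 = 1250
risk, belted occupants = 498/4496 = 0.1108
risk, unbelted occupants = 918/2168 = 0.4234
RR = 0.1108 / 0.4234 = 0.262

0.262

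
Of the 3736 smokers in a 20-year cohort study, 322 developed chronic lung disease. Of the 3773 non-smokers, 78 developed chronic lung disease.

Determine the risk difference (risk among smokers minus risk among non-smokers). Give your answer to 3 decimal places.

risk, smokers = 322/3736 = 0.08619
risk, non-smokers = 78/3773 = 0.02067
risk difference = 0.08619 − 0.02067 = 0.066

0.066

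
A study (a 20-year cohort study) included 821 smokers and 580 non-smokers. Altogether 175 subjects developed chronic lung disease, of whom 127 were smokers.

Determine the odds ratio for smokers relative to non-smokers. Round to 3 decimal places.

OR: 2.028

smokers without the outcome: 821 − 127 = 694
non-smokers with the outcome: 175 − 127 = 48
non-smokers without the outcome: 580 − 48 = 532
OR = (127 × 532) / (694 × 48) = 67564/33312 ≈ 2.028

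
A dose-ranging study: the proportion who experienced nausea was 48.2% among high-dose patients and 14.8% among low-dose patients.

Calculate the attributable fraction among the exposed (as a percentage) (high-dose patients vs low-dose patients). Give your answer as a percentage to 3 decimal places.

AR% = (0.4820 − 0.1480) / 0.4820 = 0.6929 → 69.295%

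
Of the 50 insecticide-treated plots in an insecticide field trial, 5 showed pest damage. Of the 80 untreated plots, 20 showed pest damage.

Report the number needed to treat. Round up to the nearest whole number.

NNT = 7

risk, insecticide-treated plots = 5/50 = 0.100000
risk, untreated plots = 20/80 = 0.250000
absolute risk difference = 0.150000
1 / 0.150000 = 6.667 → round up → 7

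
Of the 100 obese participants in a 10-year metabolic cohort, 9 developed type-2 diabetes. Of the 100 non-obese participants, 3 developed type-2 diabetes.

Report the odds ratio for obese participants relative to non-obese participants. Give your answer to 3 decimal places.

3.198

odds, obese participants = 9/91 = 0.09890
odds, non-obese participants = 3/97 = 0.03093
OR = 0.09890 / 0.03093 = 3.198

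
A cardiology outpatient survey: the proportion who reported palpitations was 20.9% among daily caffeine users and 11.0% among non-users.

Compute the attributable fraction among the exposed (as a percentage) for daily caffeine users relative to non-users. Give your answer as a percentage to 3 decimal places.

AR% = (0.2090 − 0.1100) / 0.2090 = 0.4737 → 47.368%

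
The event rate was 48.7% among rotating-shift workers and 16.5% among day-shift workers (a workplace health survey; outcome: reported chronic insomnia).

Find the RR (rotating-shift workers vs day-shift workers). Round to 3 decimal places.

RR = 0.4870 / 0.1650 = 2.952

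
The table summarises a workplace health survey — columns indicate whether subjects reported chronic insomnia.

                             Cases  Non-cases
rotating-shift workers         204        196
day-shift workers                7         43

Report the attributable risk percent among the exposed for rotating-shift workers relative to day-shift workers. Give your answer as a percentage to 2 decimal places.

risk, rotating-shift workers = 204/400 = 0.5100
risk, day-shift workers = 7/50 = 0.1400
AR% = (0.5100 − 0.1400) / 0.5100 = 0.7255 → 72.55%

72.55%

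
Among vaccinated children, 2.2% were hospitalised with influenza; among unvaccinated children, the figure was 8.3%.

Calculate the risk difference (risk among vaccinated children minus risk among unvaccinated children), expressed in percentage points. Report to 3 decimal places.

risk difference = 0.02200 − 0.08300 = -0.06100 → -6.100 percentage points

RD: -6.100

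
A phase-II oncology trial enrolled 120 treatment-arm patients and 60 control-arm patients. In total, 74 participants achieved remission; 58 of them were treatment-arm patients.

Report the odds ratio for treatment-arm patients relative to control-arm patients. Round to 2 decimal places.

treatment-arm patients without the outcome: 120 − 58 = 62
control-arm patients with the outcome: 74 − 58 = 16
control-arm patients without the outcome: 60 − 16 = 44
OR = (58 × 44) / (62 × 16) = 2552/992 ≈ 2.57

2.57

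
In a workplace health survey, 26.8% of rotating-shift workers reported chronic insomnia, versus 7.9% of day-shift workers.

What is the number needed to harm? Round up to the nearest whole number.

absolute risk difference = 0.189000
1 / 0.189000 = 5.291 → round up → 6

NNH = 6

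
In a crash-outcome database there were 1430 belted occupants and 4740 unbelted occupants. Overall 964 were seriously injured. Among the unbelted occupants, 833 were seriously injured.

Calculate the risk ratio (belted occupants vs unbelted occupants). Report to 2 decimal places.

RR: 0.52

belted occupants with the outcome: 964 − 833 = 131
belted occupants without the outcome: 1430 − 131 = 1299
unbelted occupants without the outcome: 4740 − 833 = 3907
risk, belted occupants = 131/1430 = 0.0916
risk, unbelted occupants = 833/4740 = 0.1757
RR = 0.0916 / 0.1757 = 0.52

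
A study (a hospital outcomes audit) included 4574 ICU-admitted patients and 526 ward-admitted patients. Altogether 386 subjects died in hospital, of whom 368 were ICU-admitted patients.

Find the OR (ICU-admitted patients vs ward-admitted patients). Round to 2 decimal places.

2.47

ICU-admitted patients without the outcome: 4574 − 368 = 4206
ward-admitted patients with the outcome: 386 − 368 = 18
ward-admitted patients without the outcome: 526 − 18 = 508
OR = (368 × 508) / (4206 × 18) = 186944/75708 ≈ 2.47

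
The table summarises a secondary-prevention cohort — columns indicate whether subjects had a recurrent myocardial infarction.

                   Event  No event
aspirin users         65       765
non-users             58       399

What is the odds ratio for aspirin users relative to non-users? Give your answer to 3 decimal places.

OR = (65 × 399) / (765 × 58) = 25935/44370 ≈ 0.585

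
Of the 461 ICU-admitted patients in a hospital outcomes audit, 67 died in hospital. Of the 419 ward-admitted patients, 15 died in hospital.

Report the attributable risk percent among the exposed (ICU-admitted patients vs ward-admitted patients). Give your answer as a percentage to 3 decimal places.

75.368%

risk, ICU-admitted patients = 67/461 = 0.14534
risk, ward-admitted patients = 15/419 = 0.03580
AR% = (0.14534 − 0.03580) / 0.14534 = 0.7537 → 75.368%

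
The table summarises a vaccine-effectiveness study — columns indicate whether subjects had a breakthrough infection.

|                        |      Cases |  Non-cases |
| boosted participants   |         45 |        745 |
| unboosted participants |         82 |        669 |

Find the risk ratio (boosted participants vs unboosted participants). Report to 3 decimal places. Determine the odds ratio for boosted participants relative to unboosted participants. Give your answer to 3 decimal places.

RR = 0.522; OR = 0.493

risk, boosted participants = 45/790 = 0.0570
risk, unboosted participants = 82/751 = 0.1092
RR = 0.0570 / 0.1092 = 0.522
OR = (45 × 669) / (745 × 82) = 30105/61090 ≈ 0.493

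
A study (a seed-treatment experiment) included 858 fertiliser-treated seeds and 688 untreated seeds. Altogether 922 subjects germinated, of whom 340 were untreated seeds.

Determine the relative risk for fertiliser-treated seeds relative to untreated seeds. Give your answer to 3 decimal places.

fertiliser-treated seeds with the outcome: 922 − 340 = 582
fertiliser-treated seeds without the outcome: 858 − 582 = 276
untreated seeds without the outcome: 688 − 340 = 348
risk, fertiliser-treated seeds = 582/858 = 0.6783
risk, untreated seeds = 340/688 = 0.4942
RR = 0.6783 / 0.4942 = 1.373

RR ≈ 1.373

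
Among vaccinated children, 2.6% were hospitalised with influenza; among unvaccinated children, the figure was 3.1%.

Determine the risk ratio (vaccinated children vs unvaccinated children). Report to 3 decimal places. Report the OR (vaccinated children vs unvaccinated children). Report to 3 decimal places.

RR = 0.839; OR = 0.834

RR = 0.02600 / 0.03100 = 0.839
odds, vaccinated children = 0.02600/0.97400 = 0.02669
odds, unvaccinated children = 0.03100/0.96900 = 0.03199
OR = 0.02669 / 0.03199 = 0.834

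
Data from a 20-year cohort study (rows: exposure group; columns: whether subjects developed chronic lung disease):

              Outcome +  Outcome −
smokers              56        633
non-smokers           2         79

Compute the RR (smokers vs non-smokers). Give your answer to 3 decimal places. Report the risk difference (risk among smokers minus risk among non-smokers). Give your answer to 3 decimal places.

risk, smokers = 56/689 = 0.08128
risk, non-smokers = 2/81 = 0.02469
RR = 0.08128 / 0.02469 = 3.292
risk difference = 0.08128 − 0.02469 = 0.057

RR = 3.292; RD = 0.057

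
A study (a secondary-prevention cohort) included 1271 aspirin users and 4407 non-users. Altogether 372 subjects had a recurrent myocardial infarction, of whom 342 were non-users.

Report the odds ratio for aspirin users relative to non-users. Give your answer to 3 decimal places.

OR ≈ 0.287

aspirin users with the outcome: 372 − 342 = 30
aspirin users without the outcome: 1271 − 30 = 1241
non-users without the outcome: 4407 − 342 = 4065
OR = (30 × 4065) / (1241 × 342) = 121950/424422 ≈ 0.287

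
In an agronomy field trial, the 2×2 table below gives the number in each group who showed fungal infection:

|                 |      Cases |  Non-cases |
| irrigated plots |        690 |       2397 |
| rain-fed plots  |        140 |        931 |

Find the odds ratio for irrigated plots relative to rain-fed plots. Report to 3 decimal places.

odds, irrigated plots = 690/2397 = 0.2879
odds, rain-fed plots = 140/931 = 0.1504
OR = 0.2879 / 0.1504 = 1.914

1.914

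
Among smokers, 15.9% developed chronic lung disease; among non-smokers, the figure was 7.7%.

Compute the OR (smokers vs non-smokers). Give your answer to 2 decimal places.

2.27

odds, smokers = 0.1590/0.8410 = 0.1891
odds, non-smokers = 0.0770/0.9230 = 0.0834
OR = 0.1891 / 0.0834 = 2.27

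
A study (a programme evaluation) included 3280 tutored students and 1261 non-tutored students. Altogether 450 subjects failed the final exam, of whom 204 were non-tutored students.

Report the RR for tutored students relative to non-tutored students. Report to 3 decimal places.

0.464

tutored students with the outcome: 450 − 204 = 246
tutored students without the outcome: 3280 − 246 = 3034
non-tutored students without the outcome: 1261 − 204 = 1057
risk, tutored students = 246/3280 = 0.0750
risk, non-tutored students = 204/1261 = 0.1618
RR = 0.0750 / 0.1618 = 0.464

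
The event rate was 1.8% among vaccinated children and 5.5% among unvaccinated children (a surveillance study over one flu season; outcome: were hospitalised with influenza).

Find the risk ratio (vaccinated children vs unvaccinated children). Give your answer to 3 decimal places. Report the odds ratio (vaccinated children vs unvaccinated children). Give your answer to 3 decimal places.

RR = 0.327; OR = 0.315

RR = 0.01800 / 0.05500 = 0.327
odds, vaccinated children = 0.01800/0.98200 = 0.01833
odds, unvaccinated children = 0.05500/0.94500 = 0.05820
OR = 0.01833 / 0.05820 = 0.315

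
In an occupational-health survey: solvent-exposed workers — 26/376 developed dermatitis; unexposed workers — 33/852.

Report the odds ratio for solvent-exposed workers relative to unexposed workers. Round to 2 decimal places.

odds, solvent-exposed workers = 26/350 = 0.07429
odds, unexposed workers = 33/819 = 0.04029
OR = 0.07429 / 0.04029 = 1.84

1.84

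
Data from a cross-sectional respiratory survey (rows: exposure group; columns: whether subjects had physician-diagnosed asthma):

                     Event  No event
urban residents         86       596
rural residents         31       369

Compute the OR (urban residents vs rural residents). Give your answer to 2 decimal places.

OR = (86 × 369) / (596 × 31) = 31734/18476 ≈ 1.72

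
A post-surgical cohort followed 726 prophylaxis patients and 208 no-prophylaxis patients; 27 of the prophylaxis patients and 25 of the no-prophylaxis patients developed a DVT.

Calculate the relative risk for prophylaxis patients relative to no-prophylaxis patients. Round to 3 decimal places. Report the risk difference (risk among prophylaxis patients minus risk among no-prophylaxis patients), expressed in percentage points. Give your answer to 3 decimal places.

RR = 0.309; RD = -8.300

risk, prophylaxis patients = 27/726 = 0.03719
risk, no-prophylaxis patients = 25/208 = 0.12019
RR = 0.03719 / 0.12019 = 0.309
risk difference = 0.03719 − 0.12019 = -0.08300 → -8.300 percentage points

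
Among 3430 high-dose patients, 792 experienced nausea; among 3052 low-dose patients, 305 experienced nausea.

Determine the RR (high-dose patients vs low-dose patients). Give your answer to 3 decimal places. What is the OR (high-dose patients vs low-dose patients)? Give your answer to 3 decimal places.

risk, high-dose patients = 792/3430 = 0.2309
risk, low-dose patients = 305/3052 = 0.0999
RR = 0.2309 / 0.0999 = 2.311
OR = (792 × 2747) / (2638 × 305) = 2175624/804590 ≈ 2.704

RR = 2.311; OR = 2.704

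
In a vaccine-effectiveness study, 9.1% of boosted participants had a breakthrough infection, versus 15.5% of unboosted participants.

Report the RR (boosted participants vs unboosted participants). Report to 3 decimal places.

RR = 0.0910 / 0.1550 = 0.587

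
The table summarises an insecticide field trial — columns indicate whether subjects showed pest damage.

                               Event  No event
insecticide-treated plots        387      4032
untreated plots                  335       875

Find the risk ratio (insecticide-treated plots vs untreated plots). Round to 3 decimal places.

risk, insecticide-treated plots = 387/4419 = 0.0876
risk, untreated plots = 335/1210 = 0.2769
RR = 0.0876 / 0.2769 = 0.316

RR ≈ 0.316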